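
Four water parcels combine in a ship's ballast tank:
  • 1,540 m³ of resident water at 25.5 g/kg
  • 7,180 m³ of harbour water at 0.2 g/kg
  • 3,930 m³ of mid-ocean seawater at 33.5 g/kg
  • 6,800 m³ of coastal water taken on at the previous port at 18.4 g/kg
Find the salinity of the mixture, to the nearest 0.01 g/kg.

Weighted by volume,
salt = 1,540×25.5 + 7,180×0.2 + 3,930×33.5 + 6,800×18.4 = 39,270 + 1,436 + 131,655 + 125,120 = 297,481
volume = 1,540 + 7,180 + 3,930 + 6,800 = 19,450 m³
S = 297,481 / 19,450 = 15.2947 g/kg

15.29 g/kg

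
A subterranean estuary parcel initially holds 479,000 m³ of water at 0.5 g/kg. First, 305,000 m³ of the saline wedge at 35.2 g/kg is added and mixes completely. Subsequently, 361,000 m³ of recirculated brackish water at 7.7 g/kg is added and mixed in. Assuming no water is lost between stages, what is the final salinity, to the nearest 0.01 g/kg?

12.01 g/kg

By conservation of dissolved salt,
Initial salt = 479,000×0.5 = 239,500
After stage 1: salt = 239,500 + 305,000×35.2 = 10,975,500; volume = 784,000 m³; S = 13.999 g/kg
After stage 2: salt = 10,975,500 + 361,000×7.7 = 13,755,200; volume = 1,145,000 m³
S = 13,755,200 / 1,145,000 = 12.0133 g/kg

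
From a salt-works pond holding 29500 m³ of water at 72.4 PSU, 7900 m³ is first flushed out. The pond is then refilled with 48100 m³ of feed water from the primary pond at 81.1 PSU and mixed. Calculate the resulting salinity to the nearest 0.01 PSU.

78.40 PSU

Remaining after removal: 21,600 m³ at 72.4 PSU (salt = 1,563,840)
After addition: salt = 1,563,840 + 48,100×81.1 = 5,464,750; volume = 69,700 m³
S = 5,464,750 / 69,700 = 78.4039 PSU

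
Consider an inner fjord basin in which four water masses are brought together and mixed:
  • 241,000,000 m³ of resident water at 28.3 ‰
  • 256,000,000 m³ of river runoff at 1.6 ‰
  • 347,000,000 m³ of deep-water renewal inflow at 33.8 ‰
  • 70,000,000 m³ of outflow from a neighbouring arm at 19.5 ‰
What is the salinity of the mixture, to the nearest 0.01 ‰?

Conserving salt mass:
salt = 241,000,000×28.3 + 256,000,000×1.6 + 347,000,000×33.8 + 70,000,000×19.5 = 6,820,300,000 + 409,600,000 + 11,728,600,000 + 1,365,000,000 = 20,323,500,000
volume = 241,000,000 + 256,000,000 + 347,000,000 + 70,000,000 = 914,000,000 m³
S = 20,323,500,000 / 914,000,000 = 22.2358 ‰

22.24 ‰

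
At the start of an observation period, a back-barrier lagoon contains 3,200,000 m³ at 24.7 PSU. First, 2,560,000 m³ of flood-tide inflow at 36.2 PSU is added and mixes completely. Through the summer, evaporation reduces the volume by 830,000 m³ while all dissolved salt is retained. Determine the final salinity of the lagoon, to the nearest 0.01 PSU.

34.83 PSU

After mixing: salt = 3,200,000×24.7 + 2,560,000×36.2 = 171,712,000; volume = 5,760,000 m³
After evaporation: salt unchanged = 171,712,000; volume = 5,760,000 − 830,000 = 4,930,000 m³
S = 171,712,000 / 4,930,000 = 34.83 PSU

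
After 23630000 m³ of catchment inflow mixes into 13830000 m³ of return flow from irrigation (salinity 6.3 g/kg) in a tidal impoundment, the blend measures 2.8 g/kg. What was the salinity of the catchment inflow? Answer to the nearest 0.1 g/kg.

Salt balance: 13,830,000×6.3 + 23,630,000×S = 37,460,000×2.8
87,129,000 + 23,630,000·S = 104,888,000
S = (104,888,000 − 87,129,000) / 23,630,000 = 0.7515 g/kg

0.8 g/kg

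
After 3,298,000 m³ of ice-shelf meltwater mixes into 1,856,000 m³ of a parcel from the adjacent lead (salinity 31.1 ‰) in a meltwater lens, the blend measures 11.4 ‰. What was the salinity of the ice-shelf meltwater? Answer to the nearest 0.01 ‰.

0.31 ‰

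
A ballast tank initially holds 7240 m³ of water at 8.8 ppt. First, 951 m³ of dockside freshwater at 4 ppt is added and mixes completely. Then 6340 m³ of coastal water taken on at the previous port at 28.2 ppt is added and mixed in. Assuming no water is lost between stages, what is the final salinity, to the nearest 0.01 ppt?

Weighted by volume,
Initial salt = 7,240×8.8 = 63,712
After stage 1: salt = 63,712 + 951×4 = 67,516; volume = 8,191 m³; S = 8.243 ppt
After stage 2: salt = 67,516 + 6,340×28.2 = 246,304; volume = 14,531 m³
S = 246,304 / 14,531 = 16.9502 ppt

16.95 ppt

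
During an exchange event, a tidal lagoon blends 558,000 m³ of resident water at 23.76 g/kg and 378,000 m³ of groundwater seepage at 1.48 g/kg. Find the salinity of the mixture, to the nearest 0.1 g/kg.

14.8 g/kg

Weighted by volume,
salt = 558,000×23.76 + 378,000×1.48 = 13,258,080 + 559,440 = 13,817,520
volume = 558,000 + 378,000 = 936,000 m³
S = 13,817,520 / 936,000 = 14.762 g/kg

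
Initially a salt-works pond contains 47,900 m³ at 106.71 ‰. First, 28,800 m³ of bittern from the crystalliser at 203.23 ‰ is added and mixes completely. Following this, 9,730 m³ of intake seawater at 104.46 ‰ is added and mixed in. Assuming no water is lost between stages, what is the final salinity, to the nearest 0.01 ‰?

138.62 ‰

Weighted by volume,
Initial salt = 47,900×106.71 = 5,111,409
After stage 1: salt = 5,111,409 + 28,800×203.23 = 10,964,433; volume = 76,700 m³; S = 142.952 ‰
After stage 2: salt = 10,964,433 + 9,730×104.46 = 11,980,828.8; volume = 86,430 m³
S = 11,980,828.8 / 86,430 = 138.6189 ‰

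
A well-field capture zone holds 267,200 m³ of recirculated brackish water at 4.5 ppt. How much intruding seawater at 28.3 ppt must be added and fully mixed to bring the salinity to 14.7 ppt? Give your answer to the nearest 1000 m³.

Salt balance: 267,200×4.5 + V×28.3 = (267,200+V)×14.7
1,202,400 + 28.3V = 3,927,840 + 14.7V
2,725,440 = 13.6V
V = 200,400 m³

200000 m³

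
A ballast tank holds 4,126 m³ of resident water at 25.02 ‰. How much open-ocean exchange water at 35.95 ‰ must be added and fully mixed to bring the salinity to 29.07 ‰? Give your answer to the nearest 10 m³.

Salt balance: 4,126×25.02 + V×35.95 = (4,126+V)×29.07
103,232.52 + 35.95V = 119,942.82 + 29.07V
16,710.3 = 6.88V
V = 2,428.82 m³

2430 m³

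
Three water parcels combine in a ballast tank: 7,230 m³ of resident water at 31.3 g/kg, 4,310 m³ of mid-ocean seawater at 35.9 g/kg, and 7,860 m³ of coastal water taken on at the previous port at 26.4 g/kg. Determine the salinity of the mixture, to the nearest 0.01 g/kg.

30.34 g/kg

Salt balance:
salt = 7,230×31.3 + 4,310×35.9 + 7,860×26.4 = 226,299 + 154,729 + 207,504 = 588,532
volume = 7,230 + 4,310 + 7,860 = 19,400 m³
S = 588,532 / 19,400 = 30.3367 g/kg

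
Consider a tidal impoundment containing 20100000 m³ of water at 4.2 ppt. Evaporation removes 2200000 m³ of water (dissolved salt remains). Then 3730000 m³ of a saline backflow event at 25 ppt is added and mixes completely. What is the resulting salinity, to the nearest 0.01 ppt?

8.21 ppt

After evaporation: salt = 20,100,000×4.2 = 84,420,000; volume = 20,100,000 − 2,200,000 = 17,900,000 m³
After mixing: salt = 84,420,000 + 3,730,000×25 = 177,670,000; volume = 17,900,000 + 3,730,000 = 21,630,000 m³
S = 177,670,000 / 21,630,000 = 8.2141 ppt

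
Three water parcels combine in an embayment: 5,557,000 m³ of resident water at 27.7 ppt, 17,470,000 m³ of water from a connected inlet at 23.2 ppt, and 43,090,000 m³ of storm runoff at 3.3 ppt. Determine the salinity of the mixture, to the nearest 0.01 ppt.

10.61 ppt

Weighted by volume,
salt = 5,557,000×27.7 + 17,470,000×23.2 + 43,090,000×3.3 = 153,928,900 + 405,304,000 + 142,197,000 = 701,429,900
volume = 5,557,000 + 17,470,000 + 43,090,000 = 66,117,000 m³
S = 701,429,900 / 66,117,000 = 10.6089 ppt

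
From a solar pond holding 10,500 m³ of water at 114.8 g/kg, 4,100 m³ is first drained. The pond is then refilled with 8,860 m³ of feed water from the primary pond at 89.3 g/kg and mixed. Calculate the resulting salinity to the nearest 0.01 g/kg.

99.99 g/kg

Remaining after removal: 6,400 m³ at 114.8 g/kg (salt = 734,720)
After addition: salt = 734,720 + 8,860×89.3 = 1,525,918; volume = 15,260 m³
S = 1,525,918 / 15,260 = 99.9946 g/kg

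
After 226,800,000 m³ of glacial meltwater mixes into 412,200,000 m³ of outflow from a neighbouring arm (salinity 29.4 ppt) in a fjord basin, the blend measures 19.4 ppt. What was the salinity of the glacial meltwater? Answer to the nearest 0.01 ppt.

Salt balance: 412,200,000×29.4 + 226,800,000×S = 639,000,000×19.4
12,118,680,000 + 226,800,000·S = 12,396,600,000
S = (12,396,600,000 − 12,118,680,000) / 226,800,000 = 1.2254 ppt

1.23 ppt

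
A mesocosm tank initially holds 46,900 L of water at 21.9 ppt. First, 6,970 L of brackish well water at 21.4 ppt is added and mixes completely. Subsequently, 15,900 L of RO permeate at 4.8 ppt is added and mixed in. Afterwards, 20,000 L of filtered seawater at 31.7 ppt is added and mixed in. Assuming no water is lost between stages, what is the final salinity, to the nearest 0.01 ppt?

21.02 ppt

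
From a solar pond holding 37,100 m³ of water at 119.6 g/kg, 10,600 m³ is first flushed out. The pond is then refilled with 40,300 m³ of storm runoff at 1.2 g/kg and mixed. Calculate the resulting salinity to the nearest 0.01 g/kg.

Remaining after removal: 26,500 m³ at 119.6 g/kg (salt = 3,169,400)
After addition: salt = 3,169,400 + 40,300×1.2 = 3,217,760; volume = 66,800 m³
S = 3,217,760 / 66,800 = 48.1701 g/kg

48.17 g/kg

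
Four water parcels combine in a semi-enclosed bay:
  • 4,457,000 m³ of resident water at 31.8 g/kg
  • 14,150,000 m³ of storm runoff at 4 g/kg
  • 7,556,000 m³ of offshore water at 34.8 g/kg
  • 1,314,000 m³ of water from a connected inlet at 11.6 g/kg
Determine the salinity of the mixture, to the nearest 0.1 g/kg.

Total salt / total volume:
salt = 4,457,000×31.8 + 14,150,000×4 + 7,556,000×34.8 + 1,314,000×11.6 = 141,732,600 + 56,600,000 + 262,948,800 + 15,242,400 = 476,523,800
volume = 4,457,000 + 14,150,000 + 7,556,000 + 1,314,000 = 27,477,000 m³
S = 476,523,800 / 27,477,000 = 17.343 g/kg

17.3 g/kg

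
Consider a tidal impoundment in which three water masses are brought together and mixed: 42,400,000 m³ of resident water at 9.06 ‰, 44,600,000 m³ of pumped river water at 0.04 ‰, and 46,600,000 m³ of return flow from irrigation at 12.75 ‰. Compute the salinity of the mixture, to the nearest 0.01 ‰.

Weighted by volume,
salt = 42,400,000×9.06 + 44,600,000×0.04 + 46,600,000×12.75 = 384,144,000 + 1,784,000 + 594,150,000 = 980,078,000
volume = 42,400,000 + 44,600,000 + 46,600,000 = 133,600,000 m³
S = 980,078,000 / 133,600,000 = 7.3359 ‰

7.34 ‰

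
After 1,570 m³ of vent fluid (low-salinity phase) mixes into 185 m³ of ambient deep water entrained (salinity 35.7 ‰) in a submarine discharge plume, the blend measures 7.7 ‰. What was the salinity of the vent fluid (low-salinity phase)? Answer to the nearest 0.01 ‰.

Salt balance: 185×35.7 + 1,570×S = 1,755×7.7
6,604.5 + 1,570·S = 13,513.5
S = (13,513.5 − 6,604.5) / 1,570 = 4.4006 ‰

4.40 ‰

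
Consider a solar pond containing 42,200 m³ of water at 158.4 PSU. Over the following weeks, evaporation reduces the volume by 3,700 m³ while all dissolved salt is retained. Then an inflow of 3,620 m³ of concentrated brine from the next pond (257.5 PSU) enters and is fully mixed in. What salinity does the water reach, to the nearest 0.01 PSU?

After evaporation: salt = 42,200×158.4 = 6,684,480; volume = 42,200 − 3,700 = 38,500 m³
After mixing: salt = 6,684,480 + 3,620×257.5 = 7,616,630; volume = 38,500 + 3,620 = 42,120 m³
S = 7,616,630 / 42,120 = 180.8317 PSU

180.83 PSU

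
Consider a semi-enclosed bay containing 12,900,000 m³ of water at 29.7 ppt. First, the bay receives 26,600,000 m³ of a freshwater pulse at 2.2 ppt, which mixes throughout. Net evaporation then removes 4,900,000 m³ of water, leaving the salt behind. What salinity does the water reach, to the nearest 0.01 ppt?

After mixing: salt = 12,900,000×29.7 + 26,600,000×2.2 = 441,650,000; volume = 39,500,000 m³
After evaporation: salt unchanged = 441,650,000; volume = 39,500,000 − 4,900,000 = 34,600,000 m³
S = 441,650,000 / 34,600,000 = 12.7645 ppt

12.76 ppt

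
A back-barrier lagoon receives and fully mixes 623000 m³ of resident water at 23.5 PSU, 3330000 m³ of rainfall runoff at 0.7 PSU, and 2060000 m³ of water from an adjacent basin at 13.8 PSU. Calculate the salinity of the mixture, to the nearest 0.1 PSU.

7.6 PSU

Salt balance:
salt = 623,000×23.5 + 3,330,000×0.7 + 2,060,000×13.8 = 14,640,500 + 2,331,000 + 28,428,000 = 45,399,500
volume = 623,000 + 3,330,000 + 2,060,000 = 6,013,000 m³
S = 45,399,500 / 6,013,000 = 7.55 PSU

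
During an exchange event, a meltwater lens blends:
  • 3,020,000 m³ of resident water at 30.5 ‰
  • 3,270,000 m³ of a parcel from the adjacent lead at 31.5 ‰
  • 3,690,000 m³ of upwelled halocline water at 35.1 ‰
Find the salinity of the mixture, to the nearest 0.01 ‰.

32.53 ‰

Mass of salt is conserved:
salt = 3,020,000×30.5 + 3,270,000×31.5 + 3,690,000×35.1 = 92,110,000 + 103,005,000 + 129,519,000 = 324,634,000
volume = 3,020,000 + 3,270,000 + 3,690,000 = 9,980,000 m³
S = 324,634,000 / 9,980,000 = 32.5285 ‰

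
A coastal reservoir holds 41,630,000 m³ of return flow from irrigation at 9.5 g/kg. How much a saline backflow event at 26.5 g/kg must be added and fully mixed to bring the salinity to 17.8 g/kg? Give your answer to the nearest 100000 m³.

39700000 m³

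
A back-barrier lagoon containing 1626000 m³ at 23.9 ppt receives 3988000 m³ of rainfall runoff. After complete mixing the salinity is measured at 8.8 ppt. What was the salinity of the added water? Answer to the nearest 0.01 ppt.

2.64 ppt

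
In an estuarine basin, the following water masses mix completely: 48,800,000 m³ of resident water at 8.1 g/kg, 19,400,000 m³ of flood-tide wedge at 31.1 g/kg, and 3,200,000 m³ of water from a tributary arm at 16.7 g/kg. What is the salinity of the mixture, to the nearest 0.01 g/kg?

14.73 g/kg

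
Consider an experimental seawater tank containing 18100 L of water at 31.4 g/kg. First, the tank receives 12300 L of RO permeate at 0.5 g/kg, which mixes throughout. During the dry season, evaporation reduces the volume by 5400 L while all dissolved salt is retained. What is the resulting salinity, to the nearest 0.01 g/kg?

22.98 g/kg

After mixing: salt = 18,100×31.4 + 12,300×0.5 = 574,490; volume = 30,400 L
After evaporation: salt unchanged = 574,490; volume = 30,400 − 5,400 = 25,000 L
S = 574,490 / 25,000 = 22.9796 g/kg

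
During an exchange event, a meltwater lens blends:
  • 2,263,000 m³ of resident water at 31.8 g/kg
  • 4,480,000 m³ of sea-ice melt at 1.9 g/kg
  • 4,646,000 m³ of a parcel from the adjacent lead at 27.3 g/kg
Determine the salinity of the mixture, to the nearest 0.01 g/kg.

Mass of salt is conserved:
salt = 2,263,000×31.8 + 4,480,000×1.9 + 4,646,000×27.3 = 71,963,400 + 8,512,000 + 126,835,800 = 207,311,200
volume = 2,263,000 + 4,480,000 + 4,646,000 = 11,389,000 m³
S = 207,311,200 / 11,389,000 = 18.2028 g/kg

18.20 g/kg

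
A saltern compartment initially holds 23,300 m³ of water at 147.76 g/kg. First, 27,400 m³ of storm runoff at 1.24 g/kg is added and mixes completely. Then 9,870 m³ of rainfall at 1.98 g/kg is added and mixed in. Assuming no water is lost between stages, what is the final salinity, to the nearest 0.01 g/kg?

Weighted by volume,
Initial salt = 23,300×147.76 = 3,442,808
After stage 1: salt = 3,442,808 + 27,400×1.24 = 3,476,784; volume = 50,700 m³; S = 68.576 g/kg
After stage 2: salt = 3,476,784 + 9,870×1.98 = 3,496,326.6; volume = 60,570 m³
S = 3,496,326.6 / 60,570 = 57.7237 g/kg

57.72 g/kg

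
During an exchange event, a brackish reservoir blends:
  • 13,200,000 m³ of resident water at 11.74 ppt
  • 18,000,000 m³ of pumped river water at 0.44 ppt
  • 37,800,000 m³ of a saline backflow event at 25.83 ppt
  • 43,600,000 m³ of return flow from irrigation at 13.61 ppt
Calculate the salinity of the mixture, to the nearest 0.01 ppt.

15.39 ppt

Weighted by volume,
salt = 13,200,000×11.74 + 18,000,000×0.44 + 37,800,000×25.83 + 43,600,000×13.61 = 154,968,000 + 7,920,000 + 976,374,000 + 593,396,000 = 1,732,658,000
volume = 13,200,000 + 18,000,000 + 37,800,000 + 43,600,000 = 112,600,000 m³
S = 1,732,658,000 / 112,600,000 = 15.3877 ppt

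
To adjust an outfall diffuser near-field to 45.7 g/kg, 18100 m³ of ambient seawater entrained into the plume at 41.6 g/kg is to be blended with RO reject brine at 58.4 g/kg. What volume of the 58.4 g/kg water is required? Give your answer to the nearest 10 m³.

Salt balance: 18,100×41.6 + V×58.4 = (18,100+V)×45.7
752,960 + 58.4V = 827,170 + 45.7V
74,210 = 12.7V
V = 5,843.31 m³

5840 m³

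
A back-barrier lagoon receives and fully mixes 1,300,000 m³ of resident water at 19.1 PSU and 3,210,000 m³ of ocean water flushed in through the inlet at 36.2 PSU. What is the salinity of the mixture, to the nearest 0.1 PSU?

Total salt / total volume:
salt = 1,300,000×19.1 + 3,210,000×36.2 = 24,830,000 + 116,202,000 = 141,032,000
volume = 1,300,000 + 3,210,000 = 4,510,000 m³
S = 141,032,000 / 4,510,000 = 31.271 PSU

31.3 PSU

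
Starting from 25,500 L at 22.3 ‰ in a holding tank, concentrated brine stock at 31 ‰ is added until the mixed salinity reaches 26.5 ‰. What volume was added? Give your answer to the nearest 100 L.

Salt balance: 25,500×22.3 + V×31 = (25,500+V)×26.5
568,650 + 31V = 675,750 + 26.5V
107,100 = 4.5V
V = 23,800 L

23800 L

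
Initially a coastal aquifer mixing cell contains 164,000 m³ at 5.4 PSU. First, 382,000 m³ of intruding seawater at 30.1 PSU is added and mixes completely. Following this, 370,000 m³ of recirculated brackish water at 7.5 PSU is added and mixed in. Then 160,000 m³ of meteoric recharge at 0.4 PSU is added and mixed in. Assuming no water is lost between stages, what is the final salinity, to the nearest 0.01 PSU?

14.15 PSU

Salt balance:
Initial salt = 164,000×5.4 = 885,600
After stage 1: salt = 885,600 + 382,000×30.1 = 12,383,800; volume = 546,000 m³; S = 22.681 PSU
After stage 2: salt = 12,383,800 + 370,000×7.5 = 15,158,800; volume = 916,000 m³; S = 16.549 PSU
After stage 3: salt = 15,158,800 + 160,000×0.4 = 15,222,800; volume = 1,076,000 m³
S = 15,222,800 / 1,076,000 = 14.1476 PSU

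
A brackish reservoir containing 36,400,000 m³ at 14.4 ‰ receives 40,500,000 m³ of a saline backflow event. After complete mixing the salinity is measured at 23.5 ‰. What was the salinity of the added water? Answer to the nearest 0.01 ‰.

31.68 ‰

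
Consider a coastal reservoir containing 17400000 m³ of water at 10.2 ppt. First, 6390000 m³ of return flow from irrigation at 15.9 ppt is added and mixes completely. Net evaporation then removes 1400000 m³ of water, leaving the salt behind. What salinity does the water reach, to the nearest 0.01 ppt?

12.46 ppt

After mixing: salt = 17,400,000×10.2 + 6,390,000×15.9 = 279,081,000; volume = 23,790,000 m³
After evaporation: salt unchanged = 279,081,000; volume = 23,790,000 − 1,400,000 = 22,390,000 m³
S = 279,081,000 / 22,390,000 = 12.4645 ppt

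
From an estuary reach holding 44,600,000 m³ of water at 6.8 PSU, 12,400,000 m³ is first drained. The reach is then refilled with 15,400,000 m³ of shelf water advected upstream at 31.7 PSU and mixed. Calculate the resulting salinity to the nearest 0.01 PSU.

Remaining after removal: 32,200,000 m³ at 6.8 PSU (salt = 218,960,000)
After addition: salt = 218,960,000 + 15,400,000×31.7 = 707,140,000; volume = 47,600,000 m³
S = 707,140,000 / 47,600,000 = 14.8559 PSU

14.86 PSU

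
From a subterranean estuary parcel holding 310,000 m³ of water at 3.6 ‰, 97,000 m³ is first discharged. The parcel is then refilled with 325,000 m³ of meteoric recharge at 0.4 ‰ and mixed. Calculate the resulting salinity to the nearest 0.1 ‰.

Remaining after removal: 213,000 m³ at 3.6 ‰ (salt = 766,800)
After addition: salt = 766,800 + 325,000×0.4 = 896,800; volume = 538,000 m³
S = 896,800 / 538,000 = 1.6669 ‰

1.7 ‰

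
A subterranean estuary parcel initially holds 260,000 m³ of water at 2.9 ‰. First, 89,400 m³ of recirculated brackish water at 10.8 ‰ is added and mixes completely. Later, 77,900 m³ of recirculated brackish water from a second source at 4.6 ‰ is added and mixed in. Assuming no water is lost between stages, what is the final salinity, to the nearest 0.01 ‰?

4.86 ‰

Weighted by volume,
Initial salt = 260,000×2.9 = 754,000
After stage 1: salt = 754,000 + 89,400×10.8 = 1,719,520; volume = 349,400 m³; S = 4.921 ‰
After stage 2: salt = 1,719,520 + 77,900×4.6 = 2,077,860; volume = 427,300 m³
S = 2,077,860 / 427,300 = 4.8628 ‰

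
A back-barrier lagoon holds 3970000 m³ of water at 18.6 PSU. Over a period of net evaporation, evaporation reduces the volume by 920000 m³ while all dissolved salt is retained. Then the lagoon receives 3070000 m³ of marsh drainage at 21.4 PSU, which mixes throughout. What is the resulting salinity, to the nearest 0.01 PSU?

After evaporation: salt = 3,970,000×18.6 = 73,842,000; volume = 3,970,000 − 920,000 = 3,050,000 m³
After mixing: salt = 73,842,000 + 3,070,000×21.4 = 139,540,000; volume = 3,050,000 + 3,070,000 = 6,120,000 m³
S = 139,540,000 / 6,120,000 = 22.8007 PSU

22.80 PSU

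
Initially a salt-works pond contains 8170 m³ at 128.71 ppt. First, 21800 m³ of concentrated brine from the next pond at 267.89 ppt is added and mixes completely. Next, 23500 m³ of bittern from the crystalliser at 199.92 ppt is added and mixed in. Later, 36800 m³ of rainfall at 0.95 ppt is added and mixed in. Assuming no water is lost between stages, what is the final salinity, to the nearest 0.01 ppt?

128.78 ppt

Weighted by volume,
Initial salt = 8,170×128.71 = 1,051,560.7
After stage 1: salt = 1,051,560.7 + 21,800×267.89 = 6,891,562.7; volume = 29,970 m³; S = 229.949 ppt
After stage 2: salt = 6,891,562.7 + 23,500×199.92 = 11,589,682.7; volume = 53,470 m³; S = 216.751 ppt
After stage 3: salt = 11,589,682.7 + 36,800×0.95 = 11,624,642.7; volume = 90,270 m³
S = 11,624,642.7 / 90,270 = 128.7764 ppt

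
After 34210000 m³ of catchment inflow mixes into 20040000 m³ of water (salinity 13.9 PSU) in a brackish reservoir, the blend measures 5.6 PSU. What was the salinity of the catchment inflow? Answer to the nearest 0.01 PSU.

Salt balance: 20,040,000×13.9 + 34,210,000×S = 54,250,000×5.6
278,556,000 + 34,210,000·S = 303,800,000
S = (303,800,000 − 278,556,000) / 34,210,000 = 0.7379 PSU

0.74 PSU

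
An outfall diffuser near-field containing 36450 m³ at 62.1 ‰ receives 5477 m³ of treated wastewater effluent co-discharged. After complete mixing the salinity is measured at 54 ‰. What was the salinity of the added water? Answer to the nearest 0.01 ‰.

Salt balance: 36,450×62.1 + 5,477×S = 41,927×54
2,263,545 + 5,477·S = 2,264,058
S = (2,264,058 − 2,263,545) / 5,477 = 0.0937 ‰

0.09 ‰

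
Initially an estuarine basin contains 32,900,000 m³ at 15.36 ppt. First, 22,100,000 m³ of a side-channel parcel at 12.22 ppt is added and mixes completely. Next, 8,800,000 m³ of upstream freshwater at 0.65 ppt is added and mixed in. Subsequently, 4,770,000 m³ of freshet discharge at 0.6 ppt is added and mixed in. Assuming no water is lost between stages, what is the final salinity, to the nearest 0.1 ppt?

11.4 ppt

Conserving salt mass:
Initial salt = 32,900,000×15.36 = 505,344,000
After stage 1: salt = 505,344,000 + 22,100,000×12.22 = 775,406,000; volume = 55,000,000 m³; S = 14.098 ppt
After stage 2: salt = 775,406,000 + 8,800,000×0.65 = 781,126,000; volume = 63,800,000 m³; S = 12.243 ppt
After stage 3: salt = 781,126,000 + 4,770,000×0.6 = 783,988,000; volume = 68,570,000 m³
S = 783,988,000 / 68,570,000 = 11.4334 ppt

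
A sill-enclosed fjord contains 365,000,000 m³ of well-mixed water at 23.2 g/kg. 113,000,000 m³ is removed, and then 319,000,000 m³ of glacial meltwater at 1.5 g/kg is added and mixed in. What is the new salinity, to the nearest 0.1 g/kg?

11.1 g/kg

Remaining after removal: 252,000,000 m³ at 23.2 g/kg (salt = 5,846,400,000)
After addition: salt = 5,846,400,000 + 319,000,000×1.5 = 6,324,900,000; volume = 571,000,000 m³
S = 6,324,900,000 / 571,000,000 = 11.0769 g/kg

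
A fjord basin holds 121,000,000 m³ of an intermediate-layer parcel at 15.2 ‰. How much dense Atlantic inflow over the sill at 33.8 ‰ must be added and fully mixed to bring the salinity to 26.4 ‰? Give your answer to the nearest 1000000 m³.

Salt balance: 121,000,000×15.2 + V×33.8 = (121,000,000+V)×26.4
1,839,200,000 + 33.8V = 3,194,400,000 + 26.4V
1,355,200,000 = 7.4V
V = 183,135,135.14 m³

183000000 m³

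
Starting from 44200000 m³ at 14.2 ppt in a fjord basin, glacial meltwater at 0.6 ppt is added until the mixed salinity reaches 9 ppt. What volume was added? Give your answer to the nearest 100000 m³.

Salt balance: 44,200,000×14.2 + V×0.6 = (44,200,000+V)×9
627,640,000 + 0.6V = 397,800,000 + 9V
229,840,000 = 8.4V
V = 27,361,904.76 m³

27400000 m³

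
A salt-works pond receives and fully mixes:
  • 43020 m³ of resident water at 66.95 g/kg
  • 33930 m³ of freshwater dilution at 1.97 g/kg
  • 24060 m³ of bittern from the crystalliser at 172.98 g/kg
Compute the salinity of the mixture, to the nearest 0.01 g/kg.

70.38 g/kg

Salt balance:
salt = 43,020×66.95 + 33,930×1.97 + 24,060×172.98 = 2,880,189 + 66,842.1 + 4,161,898.8 = 7,108,929.9
volume = 43,020 + 33,930 + 24,060 = 101,010 m³
S = 7,108,929.9 / 101,010 = 70.3785 g/kg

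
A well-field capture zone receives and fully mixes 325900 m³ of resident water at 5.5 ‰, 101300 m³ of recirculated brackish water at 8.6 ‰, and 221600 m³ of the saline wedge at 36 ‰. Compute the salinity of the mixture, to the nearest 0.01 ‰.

16.40 ‰

Conserving salt mass:
salt = 325,900×5.5 + 101,300×8.6 + 221,600×36 = 1,792,450 + 871,180 + 7,977,600 = 10,641,230
volume = 325,900 + 101,300 + 221,600 = 648,800 m³
S = 10,641,230 / 648,800 = 16.4014 ‰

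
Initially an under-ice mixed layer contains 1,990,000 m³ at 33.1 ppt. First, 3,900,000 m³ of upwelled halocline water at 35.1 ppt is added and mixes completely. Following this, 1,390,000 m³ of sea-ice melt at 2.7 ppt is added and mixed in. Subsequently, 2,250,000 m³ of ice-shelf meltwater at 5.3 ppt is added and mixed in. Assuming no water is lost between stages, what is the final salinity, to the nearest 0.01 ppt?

Conserving salt mass:
Initial salt = 1,990,000×33.1 = 65,869,000
After stage 1: salt = 65,869,000 + 3,900,000×35.1 = 202,759,000; volume = 5,890,000 m³; S = 34.424 ppt
After stage 2: salt = 202,759,000 + 1,390,000×2.7 = 206,512,000; volume = 7,280,000 m³; S = 28.367 ppt
After stage 3: salt = 206,512,000 + 2,250,000×5.3 = 218,437,000; volume = 9,530,000 m³
S = 218,437,000 / 9,530,000 = 22.921 ppt

22.92 ppt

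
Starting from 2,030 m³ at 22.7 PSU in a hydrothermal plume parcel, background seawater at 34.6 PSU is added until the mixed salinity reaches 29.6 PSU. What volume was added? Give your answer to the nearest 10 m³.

Salt balance: 2,030×22.7 + V×34.6 = (2,030+V)×29.6
46,081 + 34.6V = 60,088 + 29.6V
14,007 = 5V
V = 2,801.4 m³

2800 m³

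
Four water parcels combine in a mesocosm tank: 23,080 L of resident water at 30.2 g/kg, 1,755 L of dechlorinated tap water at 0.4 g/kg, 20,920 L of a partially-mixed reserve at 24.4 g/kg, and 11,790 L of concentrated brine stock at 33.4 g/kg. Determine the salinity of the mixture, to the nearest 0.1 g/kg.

27.8 g/kg

By conservation of dissolved salt,
salt = 23,080×30.2 + 1,755×0.4 + 20,920×24.4 + 11,790×33.4 = 697,016 + 702 + 510,448 + 393,786 = 1,601,952
volume = 23,080 + 1,755 + 20,920 + 11,790 = 57,545 L
S = 1,601,952 / 57,545 = 27.838 g/kg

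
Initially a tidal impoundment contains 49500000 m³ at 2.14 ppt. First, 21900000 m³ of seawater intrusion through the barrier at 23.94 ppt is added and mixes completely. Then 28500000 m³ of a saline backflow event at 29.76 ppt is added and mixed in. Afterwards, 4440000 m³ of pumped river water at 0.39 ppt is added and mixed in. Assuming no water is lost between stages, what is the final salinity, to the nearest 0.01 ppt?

Total salt / total volume:
Initial salt = 49,500,000×2.14 = 105,930,000
After stage 1: salt = 105,930,000 + 21,900,000×23.94 = 630,216,000; volume = 71,400,000 m³; S = 8.827 ppt
After stage 2: salt = 630,216,000 + 28,500,000×29.76 = 1,478,376,000; volume = 99,900,000 m³; S = 14.799 ppt
After stage 3: salt = 1,478,376,000 + 4,440,000×0.39 = 1,480,107,600; volume = 104,340,000 m³
S = 1,480,107,600 / 104,340,000 = 14.1854 ppt

14.19 ppt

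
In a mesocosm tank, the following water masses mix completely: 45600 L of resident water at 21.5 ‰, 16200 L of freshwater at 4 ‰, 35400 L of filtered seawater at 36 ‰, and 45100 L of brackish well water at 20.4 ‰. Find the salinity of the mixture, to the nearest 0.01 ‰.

By conservation of dissolved salt,
salt = 45,600×21.5 + 16,200×4 + 35,400×36 + 45,100×20.4 = 980,400 + 64,800 + 1,274,400 + 920,040 = 3,239,640
volume = 45,600 + 16,200 + 35,400 + 45,100 = 142,300 L
S = 3,239,640 / 142,300 = 22.7663 ‰

22.77 ‰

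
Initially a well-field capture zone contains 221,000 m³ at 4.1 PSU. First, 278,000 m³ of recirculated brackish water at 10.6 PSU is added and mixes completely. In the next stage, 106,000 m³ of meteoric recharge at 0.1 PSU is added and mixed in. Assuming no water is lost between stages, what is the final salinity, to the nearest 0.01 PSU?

6.39 PSU

Total salt / total volume:
Initial salt = 221,000×4.1 = 906,100
After stage 1: salt = 906,100 + 278,000×10.6 = 3,852,900; volume = 499,000 m³; S = 7.721 PSU
After stage 2: salt = 3,852,900 + 106,000×0.1 = 3,863,500; volume = 605,000 m³
S = 3,863,500 / 605,000 = 6.386 PSU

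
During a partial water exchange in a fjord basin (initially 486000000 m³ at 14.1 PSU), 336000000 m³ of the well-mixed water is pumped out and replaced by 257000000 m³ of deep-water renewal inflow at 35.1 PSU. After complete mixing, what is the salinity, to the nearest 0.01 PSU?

Remaining after removal: 150,000,000 m³ at 14.1 PSU (salt = 2,115,000,000)
After addition: salt = 2,115,000,000 + 257,000,000×35.1 = 11,135,700,000; volume = 407,000,000 m³
S = 11,135,700,000 / 407,000,000 = 27.3604 PSU

27.36 PSU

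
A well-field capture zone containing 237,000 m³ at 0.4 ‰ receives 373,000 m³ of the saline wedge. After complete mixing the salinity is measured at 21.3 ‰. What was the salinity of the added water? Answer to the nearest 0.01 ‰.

34.58 ‰

Salt balance: 237,000×0.4 + 373,000×S = 610,000×21.3
94,800 + 373,000·S = 12,993,000
S = (12,993,000 − 94,800) / 373,000 = 34.5796 ‰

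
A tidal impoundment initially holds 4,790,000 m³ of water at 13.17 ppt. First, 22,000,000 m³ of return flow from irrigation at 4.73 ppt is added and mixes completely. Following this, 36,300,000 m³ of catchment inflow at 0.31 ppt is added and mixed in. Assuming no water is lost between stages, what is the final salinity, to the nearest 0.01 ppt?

Total salt / total volume:
Initial salt = 4,790,000×13.17 = 63,084,300
After stage 1: salt = 63,084,300 + 22,000,000×4.73 = 167,144,300; volume = 26,790,000 m³; S = 6.239 ppt
After stage 2: salt = 167,144,300 + 36,300,000×0.31 = 178,397,300; volume = 63,090,000 m³
S = 178,397,300 / 63,090,000 = 2.8277 ppt

2.83 ppt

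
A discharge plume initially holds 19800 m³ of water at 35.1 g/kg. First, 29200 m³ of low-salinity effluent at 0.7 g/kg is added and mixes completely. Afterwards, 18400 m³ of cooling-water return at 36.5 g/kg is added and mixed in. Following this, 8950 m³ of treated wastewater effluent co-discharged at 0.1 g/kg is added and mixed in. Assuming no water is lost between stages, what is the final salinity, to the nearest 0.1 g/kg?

Conserving salt mass:
Initial salt = 19,800×35.1 = 694,980
After stage 1: salt = 694,980 + 29,200×0.7 = 715,420; volume = 49,000 m³; S = 14.6 g/kg
After stage 2: salt = 715,420 + 18,400×36.5 = 1,387,020; volume = 67,400 m³; S = 20.579 g/kg
After stage 3: salt = 1,387,020 + 8,950×0.1 = 1,387,915; volume = 76,350 m³
S = 1,387,915 / 76,350 = 18.1783 g/kg

18.2 g/kg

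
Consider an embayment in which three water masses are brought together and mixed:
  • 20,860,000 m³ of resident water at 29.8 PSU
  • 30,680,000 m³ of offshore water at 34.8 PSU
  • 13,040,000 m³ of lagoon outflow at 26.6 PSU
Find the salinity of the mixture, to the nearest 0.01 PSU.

31.53 PSU

Salt balance:
salt = 20,860,000×29.8 + 30,680,000×34.8 + 13,040,000×26.6 = 621,628,000 + 1,067,664,000 + 346,864,000 = 2,036,156,000
volume = 20,860,000 + 30,680,000 + 13,040,000 = 64,580,000 m³
S = 2,036,156,000 / 64,580,000 = 31.5292 PSU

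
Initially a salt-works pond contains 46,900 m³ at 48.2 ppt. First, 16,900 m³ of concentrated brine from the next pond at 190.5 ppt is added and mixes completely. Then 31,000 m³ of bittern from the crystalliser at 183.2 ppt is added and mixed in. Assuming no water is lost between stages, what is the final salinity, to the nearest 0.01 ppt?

117.71 ppt

Salt balance:
Initial salt = 46,900×48.2 = 2,260,580
After stage 1: salt = 2,260,580 + 16,900×190.5 = 5,480,030; volume = 63,800 m³; S = 85.894 ppt
After stage 2: salt = 5,480,030 + 31,000×183.2 = 11,159,230; volume = 94,800 m³
S = 11,159,230 / 94,800 = 117.7134 ppt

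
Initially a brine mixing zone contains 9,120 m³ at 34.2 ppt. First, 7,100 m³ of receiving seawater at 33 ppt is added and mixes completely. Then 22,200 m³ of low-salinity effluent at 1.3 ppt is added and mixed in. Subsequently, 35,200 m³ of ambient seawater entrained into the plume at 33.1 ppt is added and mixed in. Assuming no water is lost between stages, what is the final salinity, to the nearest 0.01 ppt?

Salt balance:
Initial salt = 9,120×34.2 = 311,904
After stage 1: salt = 311,904 + 7,100×33 = 546,204; volume = 16,220 m³; S = 33.675 ppt
After stage 2: salt = 546,204 + 22,200×1.3 = 575,064; volume = 38,420 m³; S = 14.968 ppt
After stage 3: salt = 575,064 + 35,200×33.1 = 1,740,184; volume = 73,620 m³
S = 1,740,184 / 73,620 = 23.6374 ppt

23.64 ppt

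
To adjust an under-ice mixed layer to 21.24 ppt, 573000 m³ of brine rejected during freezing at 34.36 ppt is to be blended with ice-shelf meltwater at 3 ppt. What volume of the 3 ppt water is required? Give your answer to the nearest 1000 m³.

412000 m³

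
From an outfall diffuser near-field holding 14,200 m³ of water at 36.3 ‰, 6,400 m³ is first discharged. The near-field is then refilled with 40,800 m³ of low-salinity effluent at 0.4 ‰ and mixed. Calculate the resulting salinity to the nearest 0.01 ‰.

Remaining after removal: 7,800 m³ at 36.3 ‰ (salt = 283,140)
After addition: salt = 283,140 + 40,800×0.4 = 299,460; volume = 48,600 m³
S = 299,460 / 48,600 = 6.1617 ‰

6.16 ‰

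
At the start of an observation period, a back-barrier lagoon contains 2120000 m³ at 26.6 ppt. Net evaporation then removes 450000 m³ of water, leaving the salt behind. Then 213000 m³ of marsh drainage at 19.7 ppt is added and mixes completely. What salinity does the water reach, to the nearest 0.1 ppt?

After evaporation: salt = 2,120,000×26.6 = 56,392,000; volume = 2,120,000 − 450,000 = 1,670,000 m³
After mixing: salt = 56,392,000 + 213,000×19.7 = 60,588,100; volume = 1,670,000 + 213,000 = 1,883,000 m³
S = 60,588,100 / 1,883,000 = 32.1764 ppt

32.2 ppt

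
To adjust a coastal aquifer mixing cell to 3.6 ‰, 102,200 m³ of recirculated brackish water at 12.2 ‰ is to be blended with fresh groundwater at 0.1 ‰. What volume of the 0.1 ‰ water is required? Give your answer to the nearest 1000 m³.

251000 m³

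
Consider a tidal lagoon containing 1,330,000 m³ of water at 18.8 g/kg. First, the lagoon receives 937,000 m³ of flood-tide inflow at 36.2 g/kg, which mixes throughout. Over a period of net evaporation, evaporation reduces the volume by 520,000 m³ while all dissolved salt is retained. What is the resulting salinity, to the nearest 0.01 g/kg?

33.73 g/kg

After mixing: salt = 1,330,000×18.8 + 937,000×36.2 = 58,923,400; volume = 2,267,000 m³
After evaporation: salt unchanged = 58,923,400; volume = 2,267,000 − 520,000 = 1,747,000 m³
S = 58,923,400 / 1,747,000 = 33.7283 g/kg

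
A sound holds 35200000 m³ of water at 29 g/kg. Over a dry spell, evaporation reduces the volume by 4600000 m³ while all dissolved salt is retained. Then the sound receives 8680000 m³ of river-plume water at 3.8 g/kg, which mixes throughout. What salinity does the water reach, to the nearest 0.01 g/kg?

After evaporation: salt = 35,200,000×29 = 1,020,800,000; volume = 35,200,000 − 4,600,000 = 30,600,000 m³
After mixing: salt = 1,020,800,000 + 8,680,000×3.8 = 1,053,784,000; volume = 30,600,000 + 8,680,000 = 39,280,000 m³
S = 1,053,784,000 / 39,280,000 = 26.8275 g/kg

26.83 g/kg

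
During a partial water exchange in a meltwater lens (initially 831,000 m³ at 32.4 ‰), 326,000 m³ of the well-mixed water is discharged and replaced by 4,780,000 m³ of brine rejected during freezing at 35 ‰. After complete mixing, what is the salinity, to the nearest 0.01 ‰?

Remaining after removal: 505,000 m³ at 32.4 ‰ (salt = 16,362,000)
After addition: salt = 16,362,000 + 4,780,000×35 = 183,662,000; volume = 5,285,000 m³
S = 183,662,000 / 5,285,000 = 34.7516 ‰

34.75 ‰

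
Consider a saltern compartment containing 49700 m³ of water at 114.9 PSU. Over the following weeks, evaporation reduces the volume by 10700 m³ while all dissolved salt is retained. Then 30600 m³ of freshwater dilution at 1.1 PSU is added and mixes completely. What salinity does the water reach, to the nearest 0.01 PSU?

After evaporation: salt = 49,700×114.9 = 5,710,530; volume = 49,700 − 10,700 = 39,000 m³
After mixing: salt = 5,710,530 + 30,600×1.1 = 5,744,190; volume = 39,000 + 30,600 = 69,600 m³
S = 5,744,190 / 69,600 = 82.5315 PSU

82.53 PSU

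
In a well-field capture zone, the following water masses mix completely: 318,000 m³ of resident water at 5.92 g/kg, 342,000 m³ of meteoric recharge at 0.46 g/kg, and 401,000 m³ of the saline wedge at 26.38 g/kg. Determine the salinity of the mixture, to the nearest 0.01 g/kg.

Conserving salt mass:
salt = 318,000×5.92 + 342,000×0.46 + 401,000×26.38 = 1,882,560 + 157,320 + 10,578,380 = 12,618,260
volume = 318,000 + 342,000 + 401,000 = 1,061,000 m³
S = 12,618,260 / 1,061,000 = 11.8928 g/kg

11.89 g/kg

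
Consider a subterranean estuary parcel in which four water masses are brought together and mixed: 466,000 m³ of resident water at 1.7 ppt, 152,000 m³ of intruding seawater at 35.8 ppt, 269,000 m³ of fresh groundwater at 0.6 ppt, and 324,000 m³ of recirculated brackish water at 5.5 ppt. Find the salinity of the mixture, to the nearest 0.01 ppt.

6.75 ppt

Total salt / total volume:
salt = 466,000×1.7 + 152,000×35.8 + 269,000×0.6 + 324,000×5.5 = 792,200 + 5,441,600 + 161,400 + 1,782,000 = 8,177,200
volume = 466,000 + 152,000 + 269,000 + 324,000 = 1,211,000 m³
S = 8,177,200 / 1,211,000 = 6.7524 ppt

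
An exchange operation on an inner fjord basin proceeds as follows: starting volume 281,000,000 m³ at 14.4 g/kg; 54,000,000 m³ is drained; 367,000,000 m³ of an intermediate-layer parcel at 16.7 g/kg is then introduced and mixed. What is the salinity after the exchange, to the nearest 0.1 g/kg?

15.8 g/kg

Remaining after removal: 227,000,000 m³ at 14.4 g/kg (salt = 3,268,800,000)
After addition: salt = 3,268,800,000 + 367,000,000×16.7 = 9,397,700,000; volume = 594,000,000 m³
S = 9,397,700,000 / 594,000,000 = 15.821 g/kg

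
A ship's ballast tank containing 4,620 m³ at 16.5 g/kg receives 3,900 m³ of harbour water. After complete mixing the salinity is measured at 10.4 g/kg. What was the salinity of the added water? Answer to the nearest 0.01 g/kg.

Salt balance: 4,620×16.5 + 3,900×S = 8,520×10.4
76,230 + 3,900·S = 88,608
S = (88,608 − 76,230) / 3,900 = 3.1738 g/kg

3.17 g/kg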